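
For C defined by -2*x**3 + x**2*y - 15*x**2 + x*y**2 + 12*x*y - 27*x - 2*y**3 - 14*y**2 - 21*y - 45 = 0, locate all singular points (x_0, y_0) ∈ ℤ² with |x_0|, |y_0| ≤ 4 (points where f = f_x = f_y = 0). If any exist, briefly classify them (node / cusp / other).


Singular points: {(-3, -3)}; classification: cusp.

Compute partial derivatives:
  f_x = -6*x**2 + 2*x*y - 30*x + y**2 + 12*y - 27.
  f_y = x**2 + 2*x*y + 12*x - 6*y**2 - 28*y - 21.
Scan x_0 ∈ {−4, ..., 4}. For each x_0, f_y(x_0, y) is a polynomial in y; find its integer roots y ∈ {−4, ..., 4}, then test f_x and f at those candidates.
  x = -4: f_y(-4, y) = -6*y**2 - 36*y - 53; no integer root y with |y| ≤ 4.
  x = -3: f_y(-3, y) = -6*y**2 - 34*y - 48; vanishes at y ∈ {-3}. (-3, -3): f_x = 0, f = 0 — SINGULAR.
  x = -2: f_y(-2, y) = -6*y**2 - 32*y - 41; no integer root y with |y| ≤ 4.
  x = -1: f_y(-1, y) = -6*y**2 - 30*y - 32; no integer root y with |y| ≤ 4.
  x = 0: f_y(0, y) = -6*y**2 - 28*y - 21; no integer root y with |y| ≤ 4.
  x = 1: f_y(1, y) = -6*y**2 - 26*y - 8; vanishes at y ∈ {-4}. (1, -4): f_x = -103 ≠ 0.
  x = 2: f_y(2, y) = -6*y**2 - 24*y + 7; no integer root y with |y| ≤ 4.
  x = 3: f_y(3, y) = -6*y**2 - 22*y + 24; no integer root y with |y| ≤ 4.
  x = 4: f_y(4, y) = -6*y**2 - 20*y + 43; no integer root y with |y| ≤ 4.
Only singular point on the grid: (-3, -3).
Classify: substitute x = -3 + u, y = -3 + v and expand: f = -2*u**3 + u**2*v + u*v**2 - 2*v**3 + v**2.
No constant or linear terms (consistent with a singular point). Quadratic part: v**2. Cubic part: -2*u**3 + u**2*v + u*v**2 - 2*v**3.
The quadratic part v**2 is a perfect square, so there is a single (double) tangent line v = 0, i.e. y = -3. Restricting the cubic part to that line (v = 0) leaves -2*u**3 ≠ 0, so f is not divisible by v and the branch is v² ≈ 2*u**3 to lowest order — this is a cusp.
Classification: cusp.


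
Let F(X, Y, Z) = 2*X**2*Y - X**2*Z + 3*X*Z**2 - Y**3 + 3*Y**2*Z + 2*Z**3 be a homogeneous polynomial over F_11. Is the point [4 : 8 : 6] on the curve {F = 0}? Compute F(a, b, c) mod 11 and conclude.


F(4,8,6) ≡ 3 (mod 11); P is NOT on the curve.

Evaluate F(4, 8, 6) term-by-term (mod 11).
  2*X**2*Y ↦ 2·16·8·1 = 256
  -X**2*Z ↦ -1·16·1·6 = -96
  3*X*Z**2 ↦ 3·4·1·36 = 432
  -Y**3 ↦ -1·1·512·1 = -512
  3*Y**2*Z ↦ 3·1·64·6 = 1152
  2*Z**3 ↦ 2·1·1·216 = 432
Sum: F(4, 8, 6) = (256) + (-96) + (432) + (-512) + (1152) + (432) = 1664.
Reducing mod 11: 1664 ≡ 3 (mod 11).
Since F(a, b, c) ≡ 3 ≠ 0 (mod 11), P does NOT lie on the curve.


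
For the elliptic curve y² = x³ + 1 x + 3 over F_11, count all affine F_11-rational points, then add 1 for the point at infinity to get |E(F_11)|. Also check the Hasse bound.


Affine points = {(0, 5), (0, 6), (1, 4), (1, 7), (3, 0), (4, 4), (4, 7), (5, 1), (5, 10), (6, 4), (6, 7), (7, 1), (7, 10), (9, 2), (9, 9), (10, 1), (10, 10)}; affine count = 17; |E(F_11)| = 18.

Discriminant check: Δ ∝ 4a³ + 27b² = 4·1³ + 27·3² = 4·1 + 27·9 ≡ 5 (mod 11). Nonzero ⇒ E is nonsingular.
For each x ∈ F_11, compute rhs = x³ + 1·x + 3 mod 11, then count y ∈ F_11 with y² ≡ rhs.
  x = 0: rhs = 3, matching y values: 5, 6 (2 points).
  x = 1: rhs = 5, matching y values: 4, 7 (2 points).
  x = 2: rhs = 2, matching y values: none (0 points).
  x = 3: rhs = 0, matching y values: 0 (1 points).
  x = 4: rhs = 5, matching y values: 4, 7 (2 points).
  x = 5: rhs = 1, matching y values: 1, 10 (2 points).
  x = 6: rhs = 5, matching y values: 4, 7 (2 points).
  x = 7: rhs = 1, matching y values: 1, 10 (2 points).
  x = 8: rhs = 6, matching y values: none (0 points).
  x = 9: rhs = 4, matching y values: 2, 9 (2 points).
  x = 10: rhs = 1, matching y values: 1, 10 (2 points).
Total affine count: 17.
Full point count |E(F_11)| = 17 + 1 = 18.
Hasse bound: |18 − (11+1)| = |6| = 6 ≤ 2√11 ≈ 6.6332 ✓.


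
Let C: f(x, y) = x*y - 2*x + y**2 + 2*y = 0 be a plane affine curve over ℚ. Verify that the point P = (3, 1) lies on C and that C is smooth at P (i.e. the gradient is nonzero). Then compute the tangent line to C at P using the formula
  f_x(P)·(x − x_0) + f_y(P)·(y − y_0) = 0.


Tangent line at P: -x + 7*y - 4 = 0.

Step 1: f(3, 1) = 0, so P lies on C.
Step 2: partial derivatives
  f_x(x, y) = y - 2, f_y(x, y) = x + 2*y + 2.
  f_x(P) = -1, f_y(P) = 7 (gradient nonzero, so P is smooth).
Step 3: tangent line at P: -1·(x − 3) + 7·(y − 1) = 0.
Expanding: -x + 7*y - 4 = 0.


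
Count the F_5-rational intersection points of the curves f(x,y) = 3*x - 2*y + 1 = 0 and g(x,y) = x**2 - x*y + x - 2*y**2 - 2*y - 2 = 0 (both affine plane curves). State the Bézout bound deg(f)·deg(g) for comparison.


Common zeros: {(3, 0)}; count = 1; Bézout bound = 2.

deg(f) = 1, deg(g) = 2, so Bézout bound = 2.
Scan x ∈ F_5. For each x, list the y ∈ F_5 with f(x, y) ≡ 0 and those with g(x, y) ≡ 0 (mod 5); the common zeros in that column are the intersection.
  x = 0: f ≡ 0 at y ∈ {3}; g ≡ 0 at y ∈ ∅; common: ∅.
  x = 1: f ≡ 0 at y ∈ {2}; g ≡ 0 at y ∈ {0, 1}; common: ∅.
  x = 2: f ≡ 0 at y ∈ {1}; g ≡ 0 at y ∈ ∅; common: ∅.
  x = 3: f ≡ 0 at y ∈ {0}; g ≡ 0 at y ∈ {0}; common: {0}.
  x = 4: f ≡ 0 at y ∈ {4}; g ≡ 0 at y ∈ {1}; common: ∅.
Collecting: common zeros = {(3, 0)}, so the count is 1.
Comparison with the Bézout bound: 1 ≤ 2 = deg(f)·deg(g), as expected for curves with no common component (the affine F_5-count falls short of the bound because intersections may lie at infinity, over extension fields, or carry multiplicity).


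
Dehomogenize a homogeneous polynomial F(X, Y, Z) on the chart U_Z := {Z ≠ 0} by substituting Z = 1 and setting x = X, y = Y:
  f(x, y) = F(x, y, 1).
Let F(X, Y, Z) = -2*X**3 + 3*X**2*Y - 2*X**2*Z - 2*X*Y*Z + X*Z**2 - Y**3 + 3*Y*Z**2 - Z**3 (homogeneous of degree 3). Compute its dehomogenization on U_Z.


f(x, y) = -2*x**3 + 3*x**2*y - 2*x**2 - 2*x*y + x - y**3 + 3*y - 1

On U_Z we set Z = 1. Each monomial c·X^i·Y^j·Z^k in F becomes c·x^i·y^j·1^k = c·x^i·y^j.
Substituting Z = 1: F(X, Y, 1) = -2*x**3 + 3*x**2*y - 2*x**2 - 2*x*y + x - y**3 + 3*y - 1.
Note: deg(f) ≤ deg(F) = 3; strict inequality happens when F is divisible by Z (lost terms).


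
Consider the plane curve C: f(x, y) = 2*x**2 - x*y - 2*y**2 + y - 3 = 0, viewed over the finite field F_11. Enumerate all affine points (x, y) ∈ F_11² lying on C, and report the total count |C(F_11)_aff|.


Affine F_11-points: {(1, 4), (1, 7), (3, 1), (3, 9), (6, 6), (6, 8), (7, 9), (7, 10), (8, 6), (8, 7), (9, 8), (9, 10)}; count = 12.

For each of the 121 pairs (x, y) ∈ F_11², evaluate f(x, y) mod 11. Record the zeros.
  x = 0: [0↦8, 1↦7, 2↦2, 3↦4, 4↦2, 5↦7, 6↦8, 7↦5, 8↦9, 9↦9, 10↦5]  zeros at y ∈ ∅
  x = 1: [0↦10, 1↦8, 2↦2, 3↦3, 4↦0, 5↦4, 6↦4, 7↦0, 8↦3, 9↦2, 10↦8]  zeros at y ∈ {4, 7}
  x = 2: [0↦5, 1↦2, 2↦6, 3↦6, 4↦2, 5↦5, 6↦4, 7↦10, 8↦1, 9↦10, 10↦4]  zeros at y ∈ ∅
  x = 3: [0↦4, 1↦0, 2↦3, 3↦2, 4↦8, 5↦10, 6↦8, 7↦2, 8↦3, 9↦0, 10↦4]  zeros at y ∈ {1, 9}
  x = 4: [0↦7, 1↦2, 2↦4, 3↦2, 4↦7, 5↦8, 6↦5, 7↦9, 8↦9, 9↦5, 10↦8]  zeros at y ∈ ∅
  x = 5: [0↦3, 1↦8, 2↦9, 3↦6, 4↦10, 5↦10, 6↦6, 7↦9, 8↦8, 9↦3, 10↦5]  zeros at y ∈ ∅
  x = 6: [0↦3, 1↦7, 2↦7, 3↦3, 4↦6, 5↦5, 6↦0, 7↦2, 8↦0, 9↦5, 10↦6]  zeros at y ∈ {6, 8}
  x = 7: [0↦7, 1↦10, 2↦9, 3↦4, 4↦6, 5↦4, 6↦9, 7↦10, 8↦7, 9↦0, 10↦0]  zeros at y ∈ {9, 10}
  x = 8: [0↦4, 1↦6, 2↦4, 3↦9, 4↦10, 5↦7, 6↦0, 7↦0, 8↦7, 9↦10, 10↦9]  zeros at y ∈ {6, 7}
  x = 9: [0↦5, 1↦6, 2↦3, 3↦7, 4↦7, 5↦3, 6↦6, 7↦5, 8↦0, 9↦2, 10↦0]  zeros at y ∈ {8, 10}
  x = 10: [0↦10, 1↦10, 2↦6, 3↦9, 4↦8, 5↦3, 6↦5, 7↦3, 8↦8, 9↦9, 10↦6]  zeros at y ∈ ∅
Collecting zeros: affine points = {(1, 4), (1, 7), (3, 1), (3, 9), (6, 6), (6, 8), (7, 9), (7, 10), (8, 6), (8, 7), (9, 8), (9, 10)}.
Total count |C(F_11)_aff| = 12.


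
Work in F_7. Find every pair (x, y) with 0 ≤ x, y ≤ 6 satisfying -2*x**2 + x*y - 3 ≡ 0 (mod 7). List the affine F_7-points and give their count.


Affine F_7-points: {(1, 5), (2, 2), (3, 0), (4, 0), (5, 5), (6, 2)}; count = 6.

For each of the 49 pairs (x, y) ∈ F_7², evaluate f(x, y) mod 7. Record the zeros.
  x = 0: [0↦4, 1↦4, 2↦4, 3↦4, 4↦4, 5↦4, 6↦4]  zeros at y ∈ ∅
  x = 1: [0↦2, 1↦3, 2↦4, 3↦5, 4↦6, 5↦0, 6↦1]  zeros at y ∈ {5}
  x = 2: [0↦3, 1↦5, 2↦0, 3↦2, 4↦4, 5↦6, 6↦1]  zeros at y ∈ {2}
  x = 3: [0↦0, 1↦3, 2↦6, 3↦2, 4↦5, 5↦1, 6↦4]  zeros at y ∈ {0}
  x = 4: [0↦0, 1↦4, 2↦1, 3↦5, 4↦2, 5↦6, 6↦3]  zeros at y ∈ {0}
  x = 5: [0↦3, 1↦1, 2↦6, 3↦4, 4↦2, 5↦0, 6↦5]  zeros at y ∈ {5}
  x = 6: [0↦2, 1↦1, 2↦0, 3↦6, 4↦5, 5↦4, 6↦3]  zeros at y ∈ {2}
Collecting zeros: affine points = {(1, 5), (2, 2), (3, 0), (4, 0), (5, 5), (6, 2)}.
Total count |C(F_7)_aff| = 6.


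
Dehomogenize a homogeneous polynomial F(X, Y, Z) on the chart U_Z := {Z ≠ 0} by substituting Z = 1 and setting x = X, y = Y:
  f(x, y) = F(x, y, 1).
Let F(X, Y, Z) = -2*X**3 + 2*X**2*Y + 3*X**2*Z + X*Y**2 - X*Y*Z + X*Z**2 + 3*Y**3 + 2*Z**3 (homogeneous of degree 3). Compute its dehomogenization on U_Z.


f(x, y) = -2*x**3 + 2*x**2*y + 3*x**2 + x*y**2 - x*y + x + 3*y**3 + 2

On U_Z we set Z = 1. Each monomial c·X^i·Y^j·Z^k in F becomes c·x^i·y^j·1^k = c·x^i·y^j.
Substituting Z = 1: F(X, Y, 1) = -2*x**3 + 2*x**2*y + 3*x**2 + x*y**2 - x*y + x + 3*y**3 + 2.
Note: deg(f) ≤ deg(F) = 3; strict inequality happens when F is divisible by Z (lost terms).


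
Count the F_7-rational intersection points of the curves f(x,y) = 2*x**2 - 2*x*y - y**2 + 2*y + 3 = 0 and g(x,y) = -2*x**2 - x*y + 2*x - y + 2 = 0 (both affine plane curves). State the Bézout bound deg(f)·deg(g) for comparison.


Common zeros: ∅; count = 0; Bézout bound = 4.

deg(f) = 2, deg(g) = 2, so Bézout bound = 4.
Scan x ∈ F_7. For each x, list the y ∈ F_7 with f(x, y) ≡ 0 and those with g(x, y) ≡ 0 (mod 7); the common zeros in that column are the intersection.
  x = 0: f ≡ 0 at y ∈ {3, 6}; g ≡ 0 at y ∈ {2}; common: ∅.
  x = 1: f ≡ 0 at y ∈ ∅; g ≡ 0 at y ∈ {1}; common: ∅.
  x = 2: f ≡ 0 at y ∈ ∅; g ≡ 0 at y ∈ {4}; common: ∅.
  x = 3: f ≡ 0 at y ∈ {0, 3}; g ≡ 0 at y ∈ {1}; common: ∅.
  x = 4: f ≡ 0 at y ∈ {0, 1}; g ≡ 0 at y ∈ {4}; common: ∅.
  x = 5: f ≡ 0 at y ∈ ∅; g ≡ 0 at y ∈ {3}; common: ∅.
  x = 6: f ≡ 0 at y ∈ {5, 6}; g ≡ 0 at y ∈ ∅; common: ∅.
Collecting: common zeros = ∅, so the count is 0.
Comparison with the Bézout bound: 0 ≤ 4 = deg(f)·deg(g), as expected for curves with no common component (the affine F_7-count falls short of the bound because intersections may lie at infinity, over extension fields, or carry multiplicity).


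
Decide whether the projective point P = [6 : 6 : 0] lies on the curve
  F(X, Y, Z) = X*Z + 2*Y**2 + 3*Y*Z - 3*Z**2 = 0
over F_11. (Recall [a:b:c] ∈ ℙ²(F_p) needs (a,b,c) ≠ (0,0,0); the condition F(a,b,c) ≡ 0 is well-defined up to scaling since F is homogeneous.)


F(6,6,0) ≡ 6 (mod 11); P is NOT on the curve.

Evaluate F(6, 6, 0) term-by-term (mod 11).
  X*Z ↦ 1·6·1·0 = 0
  2*Y**2 ↦ 2·1·36·1 = 72
  3*Y*Z ↦ 3·1·6·0 = 0
  -3*Z**2 ↦ -3·1·1·0 = 0
Sum: F(6, 6, 0) = (0) + (72) + (0) + (0) = 72.
Reducing mod 11: 72 ≡ 6 (mod 11).
Since F(a, b, c) ≡ 6 ≠ 0 (mod 11), P does NOT lie on the curve.


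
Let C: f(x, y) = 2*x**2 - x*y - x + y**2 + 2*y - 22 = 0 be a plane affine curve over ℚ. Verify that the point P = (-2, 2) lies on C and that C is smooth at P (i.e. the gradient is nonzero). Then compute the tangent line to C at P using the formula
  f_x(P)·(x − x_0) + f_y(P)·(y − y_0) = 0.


Tangent line at P: -11*x + 8*y - 38 = 0.

Step 1: f(-2, 2) = 0, so P lies on C.
Step 2: partial derivatives
  f_x(x, y) = 4*x - y - 1, f_y(x, y) = -x + 2*y + 2.
  f_x(P) = -11, f_y(P) = 8 (gradient nonzero, so P is smooth).
Step 3: tangent line at P: -11·(x − -2) + 8·(y − 2) = 0.
Expanding: -11*x + 8*y - 38 = 0.


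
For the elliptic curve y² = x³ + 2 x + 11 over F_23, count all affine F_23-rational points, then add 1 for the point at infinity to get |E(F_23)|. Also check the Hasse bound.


Affine points = {(2, 0), (5, 10), (5, 13), (6, 3), (6, 20), (7, 0), (13, 7), (13, 16), (14, 0), (15, 9), (15, 14), (17, 6), (17, 17), (19, 10), (19, 13), (20, 1), (20, 22), (22, 10), (22, 13)}; affine count = 19; |E(F_23)| = 20.

Discriminant check: Δ ∝ 4a³ + 27b² = 4·2³ + 27·11² = 4·8 + 27·121 ≡ 10 (mod 23). Nonzero ⇒ E is nonsingular.
For each x ∈ F_23, compute rhs = x³ + 2·x + 11 mod 23, then count y ∈ F_23 with y² ≡ rhs.
  x = 0: rhs = 11, matching y values: none (0 points).
  x = 1: rhs = 14, matching y values: none (0 points).
  x = 2: rhs = 0, matching y values: 0 (1 points).
  x = 3: rhs = 21, matching y values: none (0 points).
  x = 4: rhs = 14, matching y values: none (0 points).
  x = 5: rhs = 8, matching y values: 10, 13 (2 points).
  x = 6: rhs = 9, matching y values: 3, 20 (2 points).
  x = 7: rhs = 0, matching y values: 0 (1 points).
  x = 8: rhs = 10, matching y values: none (0 points).
  x = 9: rhs = 22, matching y values: none (0 points).
  x = 10: rhs = 19, matching y values: none (0 points).
  x = 11: rhs = 7, matching y values: none (0 points).
  x = 12: rhs = 15, matching y values: none (0 points).
  x = 13: rhs = 3, matching y values: 7, 16 (2 points).
  x = 14: rhs = 0, matching y values: 0 (1 points).
  x = 15: rhs = 12, matching y values: 9, 14 (2 points).
  x = 16: rhs = 22, matching y values: none (0 points).
  x = 17: rhs = 13, matching y values: 6, 17 (2 points).
  x = 18: rhs = 14, matching y values: none (0 points).
  x = 19: rhs = 8, matching y values: 10, 13 (2 points).
  x = 20: rhs = 1, matching y values: 1, 22 (2 points).
  x = 21: rhs = 22, matching y values: none (0 points).
  x = 22: rhs = 8, matching y values: 10, 13 (2 points).
Total affine count: 19.
Full point count |E(F_23)| = 19 + 1 = 20.
Hasse bound: |20 − (23+1)| = |-4| = 4 ≤ 2√23 ≈ 9.5917 ✓.


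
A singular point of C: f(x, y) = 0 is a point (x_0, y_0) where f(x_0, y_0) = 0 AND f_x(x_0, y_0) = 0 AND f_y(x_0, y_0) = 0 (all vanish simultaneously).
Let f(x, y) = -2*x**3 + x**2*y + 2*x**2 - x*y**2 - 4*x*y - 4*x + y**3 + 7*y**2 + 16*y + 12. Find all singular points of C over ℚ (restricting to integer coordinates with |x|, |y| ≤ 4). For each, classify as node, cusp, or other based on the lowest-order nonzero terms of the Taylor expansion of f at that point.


Singular points: {(0, -2)}; classification: cusp.

Compute partial derivatives:
  f_x = -6*x**2 + 2*x*y + 4*x - y**2 - 4*y - 4.
  f_y = x**2 - 2*x*y - 4*x + 3*y**2 + 14*y + 16.
Scan x_0 ∈ {−4, ..., 4}. For each x_0, f_y(x_0, y) is a polynomial in y; find its integer roots y ∈ {−4, ..., 4}, then test f_x and f at those candidates.
  x = -4: f_y(-4, y) = 3*y**2 + 22*y + 48; no integer root y with |y| ≤ 4.
  x = -3: f_y(-3, y) = 3*y**2 + 20*y + 37; no integer root y with |y| ≤ 4.
  x = -2: f_y(-2, y) = 3*y**2 + 18*y + 28; no integer root y with |y| ≤ 4.
  x = -1: f_y(-1, y) = 3*y**2 + 16*y + 21; vanishes at y ∈ {-3}. (-1, -3): f_x = -5 ≠ 0.
  x = 0: f_y(0, y) = 3*y**2 + 14*y + 16; vanishes at y ∈ {-2}. (0, -2): f_x = 0, f = 0 — SINGULAR.
  x = 1: f_y(1, y) = 3*y**2 + 12*y + 13; no integer root y with |y| ≤ 4.
  x = 2: f_y(2, y) = 3*y**2 + 10*y + 12; no integer root y with |y| ≤ 4.
  x = 3: f_y(3, y) = 3*y**2 + 8*y + 13; no integer root y with |y| ≤ 4.
  x = 4: f_y(4, y) = 3*y**2 + 6*y + 16; no integer root y with |y| ≤ 4.
Only singular point on the grid: (0, -2).
Classify: substitute x = 0 + u, y = -2 + v and expand: f = -2*u**3 + u**2*v - u*v**2 + v**3 + v**2.
No constant or linear terms (consistent with a singular point). Quadratic part: v**2. Cubic part: -2*u**3 + u**2*v - u*v**2 + v**3.
The quadratic part v**2 is a perfect square, so there is a single (double) tangent line v = 0, i.e. y = -2. Restricting the cubic part to that line (v = 0) leaves -2*u**3 ≠ 0, so f is not divisible by v and the branch is v² ≈ 2*u**3 to lowest order — this is a cusp.
Classification: cusp.


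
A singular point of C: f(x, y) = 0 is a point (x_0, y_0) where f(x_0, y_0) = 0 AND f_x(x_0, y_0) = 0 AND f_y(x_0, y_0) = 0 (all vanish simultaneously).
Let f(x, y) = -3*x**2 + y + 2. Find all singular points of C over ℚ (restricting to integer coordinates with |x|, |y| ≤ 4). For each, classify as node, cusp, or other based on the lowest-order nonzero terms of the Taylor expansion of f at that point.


No singular points in the scanned grid; C is smooth there.

Compute partial derivatives:
  f_x = -6*x.
  f_y = 1.
f_y = 1 is a nonzero constant, so f_y never vanishes: no point (x, y) can satisfy f = f_x = f_y = 0. In particular no (x, y) ∈ {−4, ..., 4}² is singular; the curve is smooth.


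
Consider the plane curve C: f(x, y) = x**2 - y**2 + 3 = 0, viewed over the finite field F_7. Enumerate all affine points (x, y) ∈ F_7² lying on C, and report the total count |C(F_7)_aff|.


Affine F_7-points: {(1, 2), (1, 5), (2, 0), (5, 0), (6, 2), (6, 5)}; count = 6.

For each of the 49 pairs (x, y) ∈ F_7², evaluate f(x, y) mod 7. Record the zeros.
  x = 0: [0↦3, 1↦2, 2↦6, 3↦1, 4↦1, 5↦6, 6↦2]  zeros at y ∈ ∅
  x = 1: [0↦4, 1↦3, 2↦0, 3↦2, 4↦2, 5↦0, 6↦3]  zeros at y ∈ {2, 5}
  x = 2: [0↦0, 1↦6, 2↦3, 3↦5, 4↦5, 5↦3, 6↦6]  zeros at y ∈ {0}
  x = 3: [0↦5, 1↦4, 2↦1, 3↦3, 4↦3, 5↦1, 6↦4]  zeros at y ∈ ∅
  x = 4: [0↦5, 1↦4, 2↦1, 3↦3, 4↦3, 5↦1, 6↦4]  zeros at y ∈ ∅
  x = 5: [0↦0, 1↦6, 2↦3, 3↦5, 4↦5, 5↦3, 6↦6]  zeros at y ∈ {0}
  x = 6: [0↦4, 1↦3, 2↦0, 3↦2, 4↦2, 5↦0, 6↦3]  zeros at y ∈ {2, 5}
Collecting zeros: affine points = {(1, 2), (1, 5), (2, 0), (5, 0), (6, 2), (6, 5)}.
Total count |C(F_7)_aff| = 6.


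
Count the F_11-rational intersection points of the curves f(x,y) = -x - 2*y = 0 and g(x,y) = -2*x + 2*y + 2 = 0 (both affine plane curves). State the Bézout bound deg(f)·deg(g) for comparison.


Common zeros: {(8, 7)}; count = 1; Bézout bound = 1.

deg(f) = 1, deg(g) = 1, so Bézout bound = 1.
Scan x ∈ F_11. For each x, list the y ∈ F_11 with f(x, y) ≡ 0 and those with g(x, y) ≡ 0 (mod 11); the common zeros in that column are the intersection.
  x = 0: f ≡ 0 at y ∈ {0}; g ≡ 0 at y ∈ {10}; common: ∅.
  x = 1: f ≡ 0 at y ∈ {5}; g ≡ 0 at y ∈ {0}; common: ∅.
  x = 2: f ≡ 0 at y ∈ {10}; g ≡ 0 at y ∈ {1}; common: ∅.
  x = 3: f ≡ 0 at y ∈ {4}; g ≡ 0 at y ∈ {2}; common: ∅.
  x = 4: f ≡ 0 at y ∈ {9}; g ≡ 0 at y ∈ {3}; common: ∅.
  x = 5: f ≡ 0 at y ∈ {3}; g ≡ 0 at y ∈ {4}; common: ∅.
  x = 6: f ≡ 0 at y ∈ {8}; g ≡ 0 at y ∈ {5}; common: ∅.
  x = 7: f ≡ 0 at y ∈ {2}; g ≡ 0 at y ∈ {6}; common: ∅.
  x = 8: f ≡ 0 at y ∈ {7}; g ≡ 0 at y ∈ {7}; common: {7}.
  x = 9: f ≡ 0 at y ∈ {1}; g ≡ 0 at y ∈ {8}; common: ∅.
  x = 10: f ≡ 0 at y ∈ {6}; g ≡ 0 at y ∈ {9}; common: ∅.
Collecting: common zeros = {(8, 7)}, so the count is 1.
Comparison with the Bézout bound: 1 ≤ 1 = deg(f)·deg(g), as expected for curves with no common component (the bound is attained).


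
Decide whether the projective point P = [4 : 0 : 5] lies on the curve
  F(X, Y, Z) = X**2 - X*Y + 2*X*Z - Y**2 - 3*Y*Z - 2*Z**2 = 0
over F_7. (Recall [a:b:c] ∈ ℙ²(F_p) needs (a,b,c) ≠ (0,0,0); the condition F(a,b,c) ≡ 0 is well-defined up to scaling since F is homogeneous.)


F(4,0,5) ≡ 6 (mod 7); P is NOT on the curve.

Evaluate F(4, 0, 5) term-by-term (mod 7).
  X**2 ↦ 1·16·1·1 = 16
  -X*Y ↦ -1·4·0·1 = 0
  2*X*Z ↦ 2·4·1·5 = 40
  -Y**2 ↦ -1·1·0·1 = 0
  -3*Y*Z ↦ -3·1·0·5 = 0
  -2*Z**2 ↦ -2·1·1·25 = -50
Sum: F(4, 0, 5) = (16) + (0) + (40) + (0) + (0) + (-50) = 6.
Reducing mod 7: 6 ≡ 6 (mod 7).
Since F(a, b, c) ≡ 6 ≠ 0 (mod 7), P does NOT lie on the curve.


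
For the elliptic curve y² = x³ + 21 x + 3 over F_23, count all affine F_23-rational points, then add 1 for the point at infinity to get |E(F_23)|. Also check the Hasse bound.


Affine points = {(0, 7), (0, 16), (1, 5), (1, 18), (3, 1), (3, 22), (4, 6), (4, 17), (5, 7), (5, 16), (6, 0), (8, 4), (8, 19), (9, 1), (9, 22), (11, 1), (11, 22), (13, 9), (13, 14), (15, 6), (15, 17), (17, 11), (17, 12), (18, 7), (18, 16), (19, 4), (19, 19), (22, 2), (22, 21)}; affine count = 29; |E(F_23)| = 30.

Discriminant check: Δ ∝ 4a³ + 27b² = 4·21³ + 27·3² = 4·9261 + 27·9 ≡ 4 (mod 23). Nonzero ⇒ E is nonsingular.
For each x ∈ F_23, compute rhs = x³ + 21·x + 3 mod 23, then count y ∈ F_23 with y² ≡ rhs.
  x = 0: rhs = 3, matching y values: 7, 16 (2 points).
  x = 1: rhs = 2, matching y values: 5, 18 (2 points).
  x = 2: rhs = 7, matching y values: none (0 points).
  x = 3: rhs = 1, matching y values: 1, 22 (2 points).
  x = 4: rhs = 13, matching y values: 6, 17 (2 points).
  x = 5: rhs = 3, matching y values: 7, 16 (2 points).
  x = 6: rhs = 0, matching y values: 0 (1 points).
  x = 7: rhs = 10, matching y values: none (0 points).
  x = 8: rhs = 16, matching y values: 4, 19 (2 points).
  x = 9: rhs = 1, matching y values: 1, 22 (2 points).
  x = 10: rhs = 17, matching y values: none (0 points).
  x = 11: rhs = 1, matching y values: 1, 22 (2 points).
  x = 12: rhs = 5, matching y values: none (0 points).
  x = 13: rhs = 12, matching y values: 9, 14 (2 points).
  x = 14: rhs = 5, matching y values: none (0 points).
  x = 15: rhs = 13, matching y values: 6, 17 (2 points).
  x = 16: rhs = 19, matching y values: none (0 points).
  x = 17: rhs = 6, matching y values: 11, 12 (2 points).
  x = 18: rhs = 3, matching y values: 7, 16 (2 points).
  x = 19: rhs = 16, matching y values: 4, 19 (2 points).
  x = 20: rhs = 5, matching y values: none (0 points).
  x = 21: rhs = 22, matching y values: none (0 points).
  x = 22: rhs = 4, matching y values: 2, 21 (2 points).
Total affine count: 29.
Full point count |E(F_23)| = 29 + 1 = 30.
Hasse bound: |30 − (23+1)| = |6| = 6 ≤ 2√23 ≈ 9.5917 ✓.


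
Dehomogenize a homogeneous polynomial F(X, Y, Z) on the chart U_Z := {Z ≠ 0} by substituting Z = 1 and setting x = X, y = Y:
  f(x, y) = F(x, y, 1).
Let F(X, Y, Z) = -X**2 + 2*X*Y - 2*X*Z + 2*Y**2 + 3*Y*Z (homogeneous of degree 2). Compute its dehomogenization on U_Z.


f(x, y) = -x**2 + 2*x*y - 2*x + 2*y**2 + 3*y

On U_Z we set Z = 1. Each monomial c·X^i·Y^j·Z^k in F becomes c·x^i·y^j·1^k = c·x^i·y^j.
Substituting Z = 1: F(X, Y, 1) = -x**2 + 2*x*y - 2*x + 2*y**2 + 3*y.
Note: deg(f) ≤ deg(F) = 2; strict inequality happens when F is divisible by Z (lost terms).


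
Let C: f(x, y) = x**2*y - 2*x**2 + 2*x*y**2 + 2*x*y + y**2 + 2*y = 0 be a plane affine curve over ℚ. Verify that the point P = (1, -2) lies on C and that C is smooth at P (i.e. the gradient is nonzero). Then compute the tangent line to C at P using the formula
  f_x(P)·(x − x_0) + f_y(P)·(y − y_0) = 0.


Tangent line at P: -4*x - 7*y - 10 = 0.

Step 1: f(1, -2) = 0, so P lies on C.
Step 2: partial derivatives
  f_x(x, y) = 2*x*y - 4*x + 2*y**2 + 2*y, f_y(x, y) = x**2 + 4*x*y + 2*x + 2*y + 2.
  f_x(P) = -4, f_y(P) = -7 (gradient nonzero, so P is smooth).
Step 3: tangent line at P: -4·(x − 1) + -7·(y − -2) = 0.
Expanding: -4*x - 7*y - 10 = 0.


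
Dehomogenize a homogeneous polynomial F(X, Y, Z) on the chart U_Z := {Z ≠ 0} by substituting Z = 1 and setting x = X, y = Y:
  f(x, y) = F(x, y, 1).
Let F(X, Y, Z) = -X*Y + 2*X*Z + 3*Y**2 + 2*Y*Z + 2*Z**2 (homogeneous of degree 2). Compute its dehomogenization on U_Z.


f(x, y) = -x*y + 2*x + 3*y**2 + 2*y + 2

On U_Z we set Z = 1. Each monomial c·X^i·Y^j·Z^k in F becomes c·x^i·y^j·1^k = c·x^i·y^j.
Substituting Z = 1: F(X, Y, 1) = -x*y + 2*x + 3*y**2 + 2*y + 2.
Note: deg(f) ≤ deg(F) = 2; strict inequality happens when F is divisible by Z (lost terms).


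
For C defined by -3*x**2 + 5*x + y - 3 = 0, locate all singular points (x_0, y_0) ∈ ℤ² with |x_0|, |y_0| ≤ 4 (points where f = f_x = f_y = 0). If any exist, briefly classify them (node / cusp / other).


No singular points in the scanned grid; C is smooth there.

Compute partial derivatives:
  f_x = 5 - 6*x.
  f_y = 1.
f_y = 1 is a nonzero constant, so f_y never vanishes: no point (x, y) can satisfy f = f_x = f_y = 0. In particular no (x, y) ∈ {−4, ..., 4}² is singular; the curve is smooth.


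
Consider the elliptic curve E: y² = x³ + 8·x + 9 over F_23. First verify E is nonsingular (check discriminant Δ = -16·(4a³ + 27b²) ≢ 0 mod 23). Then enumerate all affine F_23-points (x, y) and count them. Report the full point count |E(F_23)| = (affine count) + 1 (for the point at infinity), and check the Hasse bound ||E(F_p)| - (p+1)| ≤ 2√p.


Affine points = {(0, 3), (0, 20), (1, 8), (1, 15), (4, 6), (4, 17), (5, 6), (5, 17), (10, 10), (10, 13), (11, 5), (11, 18), (12, 4), (12, 19), (14, 6), (14, 17), (15, 10), (15, 13), (16, 1), (16, 22), (20, 2), (20, 21), (21, 10), (21, 13), (22, 0)}; affine count = 25; |E(F_23)| = 26.

Discriminant check: Δ ∝ 4a³ + 27b² = 4·8³ + 27·9² = 4·512 + 27·81 ≡ 3 (mod 23). Nonzero ⇒ E is nonsingular.
For each x ∈ F_23, compute rhs = x³ + 8·x + 9 mod 23, then count y ∈ F_23 with y² ≡ rhs.
  x = 0: rhs = 9, matching y values: 3, 20 (2 points).
  x = 1: rhs = 18, matching y values: 8, 15 (2 points).
  x = 2: rhs = 10, matching y values: none (0 points).
  x = 3: rhs = 14, matching y values: none (0 points).
  x = 4: rhs = 13, matching y values: 6, 17 (2 points).
  x = 5: rhs = 13, matching y values: 6, 17 (2 points).
  x = 6: rhs = 20, matching y values: none (0 points).
  x = 7: rhs = 17, matching y values: none (0 points).
  x = 8: rhs = 10, matching y values: none (0 points).
  x = 9: rhs = 5, matching y values: none (0 points).
  x = 10: rhs = 8, matching y values: 10, 13 (2 points).
  x = 11: rhs = 2, matching y values: 5, 18 (2 points).
  x = 12: rhs = 16, matching y values: 4, 19 (2 points).
  x = 13: rhs = 10, matching y values: none (0 points).
  x = 14: rhs = 13, matching y values: 6, 17 (2 points).
  x = 15: rhs = 8, matching y values: 10, 13 (2 points).
  x = 16: rhs = 1, matching y values: 1, 22 (2 points).
  x = 17: rhs = 21, matching y values: none (0 points).
  x = 18: rhs = 5, matching y values: none (0 points).
  x = 19: rhs = 5, matching y values: none (0 points).
  x = 20: rhs = 4, matching y values: 2, 21 (2 points).
  x = 21: rhs = 8, matching y values: 10, 13 (2 points).
  x = 22: rhs = 0, matching y values: 0 (1 points).
Total affine count: 25.
Full point count |E(F_23)| = 25 + 1 = 26.
Hasse bound: |26 − (23+1)| = |2| = 2 ≤ 2√23 ≈ 9.5917 ✓.


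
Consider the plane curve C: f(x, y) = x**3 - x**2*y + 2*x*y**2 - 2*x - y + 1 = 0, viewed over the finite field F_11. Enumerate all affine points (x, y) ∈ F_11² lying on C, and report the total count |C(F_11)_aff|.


Affine F_11-points: {(0, 1), (1, 0), (1, 1), (2, 2), (3, 0), (3, 9), (4, 2), (4, 7), (7, 0), (7, 2), (8, 5), (8, 8), (10, 3), (10, 7)}; count = 14.

For each of the 121 pairs (x, y) ∈ F_11², evaluate f(x, y) mod 11. Record the zeros.
  x = 0: [0↦1, 1↦0, 2↦10, 3↦9, 4↦8, 5↦7, 6↦6, 7↦5, 8↦4, 9↦3, 10↦2]  zeros at y ∈ {1}
  x = 1: [0↦0, 1↦0, 2↦4, 3↦1, 4↦2, 5↦7, 6↦5, 7↦7, 8↦2, 9↦1, 10↦4]  zeros at y ∈ {0, 1}
  x = 2: [0↦5, 1↦4, 2↦0, 3↦4, 4↦5, 5↦3, 6↦9, 7↦1, 8↦1, 9↦9, 10↦3]  zeros at y ∈ {2}
  x = 3: [0↦0, 1↦7, 2↦4, 3↦2, 4↦1, 5↦1, 6↦2, 7↦4, 8↦7, 9↦0, 10↦5]  zeros at y ∈ {0, 9}
  x = 4: [0↦2, 1↦4, 2↦0, 3↦1, 4↦7, 5↦7, 6↦1, 7↦0, 8↦4, 9↦2, 10↦5]  zeros at y ∈ {2, 7}
  x = 5: [0↦6, 1↦1, 2↦5, 3↦7, 4↦7, 5↦5, 6↦1, 7↦6, 8↦9, 9↦10, 10↦9]  zeros at y ∈ ∅
  x = 6: [0↦7, 1↦4, 2↦3, 3↦4, 4↦7, 5↦1, 6↦8, 7↦6, 8↦6, 9↦8, 10↦1]  zeros at y ∈ ∅
  x = 7: [0↦0, 1↦8, 2↦0, 3↦9, 4↦2, 5↦1, 6↦6, 7↦6, 8↦1, 9↦2, 10↦9]  zeros at y ∈ {0, 2}
  x = 8: [0↦2, 1↦8, 2↦2, 3↦6, 4↦9, 5↦0, 6↦1, 7↦1, 8↦0, 9↦9, 10↦6]  zeros at y ∈ {5, 8}
  x = 9: [0↦8, 1↦10, 2↦4, 3↦1, 4↦1, 5↦4, 6↦10, 7↦8, 8↦9, 9↦2, 10↦9]  zeros at y ∈ ∅
  x = 10: [0↦2, 1↦9, 2↦1, 3↦0, 4↦6, 5↦8, 6↦6, 7↦0, 8↦1, 9↦9, 10↦2]  zeros at y ∈ {3, 7}
Collecting zeros: affine points = {(0, 1), (1, 0), (1, 1), (2, 2), (3, 0), (3, 9), (4, 2), (4, 7), (7, 0), (7, 2), (8, 5), (8, 8), (10, 3), (10, 7)}.
Total count |C(F_11)_aff| = 14.


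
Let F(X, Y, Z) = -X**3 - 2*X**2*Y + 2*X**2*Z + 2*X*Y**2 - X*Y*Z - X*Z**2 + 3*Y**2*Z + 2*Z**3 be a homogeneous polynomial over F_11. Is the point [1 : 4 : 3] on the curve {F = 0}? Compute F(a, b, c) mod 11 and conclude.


F(1,4,3) ≡ 8 (mod 11); P is NOT on the curve.

Evaluate F(1, 4, 3) term-by-term (mod 11).
  -X**3 ↦ -1·1·1·1 = -1
  -2*X**2*Y ↦ -2·1·4·1 = -8
  2*X**2*Z ↦ 2·1·1·3 = 6
  2*X*Y**2 ↦ 2·1·16·1 = 32
  -X*Y*Z ↦ -1·1·4·3 = -12
  -X*Z**2 ↦ -1·1·1·9 = -9
  3*Y**2*Z ↦ 3·1·16·3 = 144
  2*Z**3 ↦ 2·1·1·27 = 54
Sum: F(1, 4, 3) = (-1) + (-8) + (6) + (32) + (-12) + (-9) + (144) + (54) = 206.
Reducing mod 11: 206 ≡ 8 (mod 11).
Since F(a, b, c) ≡ 8 ≠ 0 (mod 11), P does NOT lie on the curve.


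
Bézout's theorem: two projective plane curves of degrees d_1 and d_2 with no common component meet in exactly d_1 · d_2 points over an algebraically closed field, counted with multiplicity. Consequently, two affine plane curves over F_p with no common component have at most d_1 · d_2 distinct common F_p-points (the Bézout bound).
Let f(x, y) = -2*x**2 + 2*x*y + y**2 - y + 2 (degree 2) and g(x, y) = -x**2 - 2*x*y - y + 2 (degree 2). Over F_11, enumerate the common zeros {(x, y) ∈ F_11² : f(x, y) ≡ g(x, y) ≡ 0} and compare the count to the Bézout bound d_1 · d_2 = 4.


Common zeros: {(2, 4), (7, 2)}; count = 2; Bézout bound = 4.

deg(f) = 2, deg(g) = 2, so Bézout bound = 4.
Scan x ∈ F_11. For each x, list the y ∈ F_11 with f(x, y) ≡ 0 and those with g(x, y) ≡ 0 (mod 11); the common zeros in that column are the intersection.
  x = 0: f ≡ 0 at y ∈ {5, 7}; g ≡ 0 at y ∈ {2}; common: ∅.
  x = 1: f ≡ 0 at y ∈ {0, 10}; g ≡ 0 at y ∈ {4}; common: ∅.
  x = 2: f ≡ 0 at y ∈ {4}; g ≡ 0 at y ∈ {4}; common: {4}.
  x = 3: f ≡ 0 at y ∈ {8, 9}; g ≡ 0 at y ∈ {10}; common: ∅.
  x = 4: f ≡ 0 at y ∈ {1, 3}; g ≡ 0 at y ∈ {7}; common: ∅.
  x = 5: f ≡ 0 at y ∈ {5, 8}; g ≡ 0 at y ∈ ∅; common: ∅.
  x = 6: f ≡ 0 at y ∈ {2, 9}; g ≡ 0 at y ∈ {5}; common: ∅.
  x = 7: f ≡ 0 at y ∈ {2, 7}; g ≡ 0 at y ∈ {2}; common: {2}.
  x = 8: f ≡ 0 at y ∈ {1, 6}; g ≡ 0 at y ∈ {8}; common: ∅.
  x = 9: f ≡ 0 at y ∈ {6, 10}; g ≡ 0 at y ∈ {8}; common: ∅.
  x = 10: f ≡ 0 at y ∈ {0, 3}; g ≡ 0 at y ∈ {10}; common: ∅.
Collecting: common zeros = {(2, 4), (7, 2)}, so the count is 2.
Comparison with the Bézout bound: 2 ≤ 4 = deg(f)·deg(g), as expected for curves with no common component (the affine F_11-count falls short of the bound because intersections may lie at infinity, over extension fields, or carry multiplicity).


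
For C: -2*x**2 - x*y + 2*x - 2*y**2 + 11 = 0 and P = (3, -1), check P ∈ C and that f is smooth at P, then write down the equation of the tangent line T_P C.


Tangent line at P: -9*x + y + 28 = 0.

Step 1: f(3, -1) = 0, so P lies on C.
Step 2: partial derivatives
  f_x(x, y) = -4*x - y + 2, f_y(x, y) = -x - 4*y.
  f_x(P) = -9, f_y(P) = 1 (gradient nonzero, so P is smooth).
Step 3: tangent line at P: -9·(x − 3) + 1·(y − -1) = 0.
Expanding: -9*x + y + 28 = 0.


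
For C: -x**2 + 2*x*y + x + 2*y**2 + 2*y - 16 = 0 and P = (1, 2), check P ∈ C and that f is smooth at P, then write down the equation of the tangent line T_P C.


Tangent line at P: 3*x + 12*y - 27 = 0.

Step 1: f(1, 2) = 0, so P lies on C.
Step 2: partial derivatives
  f_x(x, y) = -2*x + 2*y + 1, f_y(x, y) = 2*x + 4*y + 2.
  f_x(P) = 3, f_y(P) = 12 (gradient nonzero, so P is smooth).
Step 3: tangent line at P: 3·(x − 1) + 12·(y − 2) = 0.
Expanding: 3*x + 12*y - 27 = 0.


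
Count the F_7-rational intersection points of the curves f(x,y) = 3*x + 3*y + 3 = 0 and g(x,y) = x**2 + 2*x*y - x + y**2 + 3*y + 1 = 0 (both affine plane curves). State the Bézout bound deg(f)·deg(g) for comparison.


Common zeros: {(5, 1)}; count = 1; Bézout bound = 2.

deg(f) = 1, deg(g) = 2, so Bézout bound = 2.
Scan x ∈ F_7. For each x, list the y ∈ F_7 with f(x, y) ≡ 0 and those with g(x, y) ≡ 0 (mod 7); the common zeros in that column are the intersection.
  x = 0: f ≡ 0 at y ∈ {6}; g ≡ 0 at y ∈ ∅; common: ∅.
  x = 1: f ≡ 0 at y ∈ {5}; g ≡ 0 at y ∈ {1}; common: ∅.
  x = 2: f ≡ 0 at y ∈ {4}; g ≡ 0 at y ∈ {2, 5}; common: ∅.
  x = 3: f ≡ 0 at y ∈ {3}; g ≡ 0 at y ∈ {0, 5}; common: ∅.
  x = 4: f ≡ 0 at y ∈ {2}; g ≡ 0 at y ∈ ∅; common: ∅.
  x = 5: f ≡ 0 at y ∈ {1}; g ≡ 0 at y ∈ {0, 1}; common: {1}.
  x = 6: f ≡ 0 at y ∈ {0}; g ≡ 0 at y ∈ ∅; common: ∅.
Collecting: common zeros = {(5, 1)}, so the count is 1.
Comparison with the Bézout bound: 1 ≤ 2 = deg(f)·deg(g), as expected for curves with no common component (the affine F_7-count falls short of the bound because intersections may lie at infinity, over extension fields, or carry multiplicity).


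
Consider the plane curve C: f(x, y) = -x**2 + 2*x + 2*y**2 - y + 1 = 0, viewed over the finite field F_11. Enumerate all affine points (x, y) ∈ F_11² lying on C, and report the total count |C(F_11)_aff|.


Affine F_11-points: {(0, 8), (0, 9), (2, 8), (2, 9), (5, 7), (5, 10), (6, 1), (6, 5), (7, 1), (7, 5), (8, 7), (8, 10)}; count = 12.

For each of the 121 pairs (x, y) ∈ F_11², evaluate f(x, y) mod 11. Record the zeros.
  x = 0: [0↦1, 1↦2, 2↦7, 3↦5, 4↦7, 5↦2, 6↦1, 7↦4, 8↦0, 9↦0, 10↦4]  zeros at y ∈ {8, 9}
  x = 1: [0↦2, 1↦3, 2↦8, 3↦6, 4↦8, 5↦3, 6↦2, 7↦5, 8↦1, 9↦1, 10↦5]  zeros at y ∈ ∅
  x = 2: [0↦1, 1↦2, 2↦7, 3↦5, 4↦7, 5↦2, 6↦1, 7↦4, 8↦0, 9↦0, 10↦4]  zeros at y ∈ {8, 9}
  x = 3: [0↦9, 1↦10, 2↦4, 3↦2, 4↦4, 5↦10, 6↦9, 7↦1, 8↦8, 9↦8, 10↦1]  zeros at y ∈ ∅
  x = 4: [0↦4, 1↦5, 2↦10, 3↦8, 4↦10, 5↦5, 6↦4, 7↦7, 8↦3, 9↦3, 10↦7]  zeros at y ∈ ∅
  x = 5: [0↦8, 1↦9, 2↦3, 3↦1, 4↦3, 5↦9, 6↦8, 7↦0, 8↦7, 9↦7, 10↦0]  zeros at y ∈ {7, 10}
  x = 6: [0↦10, 1↦0, 2↦5, 3↦3, 4↦5, 5↦0, 6↦10, 7↦2, 8↦9, 9↦9, 10↦2]  zeros at y ∈ {1, 5}
  x = 7: [0↦10, 1↦0, 2↦5, 3↦3, 4↦5, 5↦0, 6↦10, 7↦2, 8↦9, 9↦9, 10↦2]  zeros at y ∈ {1, 5}
  x = 8: [0↦8, 1↦9, 2↦3, 3↦1, 4↦3, 5↦9, 6↦8, 7↦0, 8↦7, 9↦7, 10↦0]  zeros at y ∈ {7, 10}
  x = 9: [0↦4, 1↦5, 2↦10, 3↦8, 4↦10, 5↦5, 6↦4, 7↦7, 8↦3, 9↦3, 10↦7]  zeros at y ∈ ∅
  x = 10: [0↦9, 1↦10, 2↦4, 3↦2, 4↦4, 5↦10, 6↦9, 7↦1, 8↦8, 9↦8, 10↦1]  zeros at y ∈ ∅
Collecting zeros: affine points = {(0, 8), (0, 9), (2, 8), (2, 9), (5, 7), (5, 10), (6, 1), (6, 5), (7, 1), (7, 5), (8, 7), (8, 10)}.
Total count |C(F_11)_aff| = 12.


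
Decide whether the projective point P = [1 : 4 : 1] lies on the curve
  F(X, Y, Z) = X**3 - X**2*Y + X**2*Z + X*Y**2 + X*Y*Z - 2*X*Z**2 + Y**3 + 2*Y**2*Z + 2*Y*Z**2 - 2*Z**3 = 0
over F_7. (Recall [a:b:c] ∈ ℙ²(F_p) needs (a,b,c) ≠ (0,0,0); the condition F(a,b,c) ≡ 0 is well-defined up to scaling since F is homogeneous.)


F(1,4,1) ≡ 6 (mod 7); P is NOT on the curve.

Evaluate F(1, 4, 1) term-by-term (mod 7).
  X**3 ↦ 1·1·1·1 = 1
  -X**2*Y ↦ -1·1·4·1 = -4
  X**2*Z ↦ 1·1·1·1 = 1
  X*Y**2 ↦ 1·1·16·1 = 16
  X*Y*Z ↦ 1·1·4·1 = 4
  -2*X*Z**2 ↦ -2·1·1·1 = -2
  Y**3 ↦ 1·1·64·1 = 64
  2*Y**2*Z ↦ 2·1·16·1 = 32
  2*Y*Z**2 ↦ 2·1·4·1 = 8
  -2*Z**3 ↦ -2·1·1·1 = -2
Sum: F(1, 4, 1) = (1) + (-4) + (1) + (16) + (4) + (-2) + (64) + (32) + (8) + (-2) = 118.
Reducing mod 7: 118 ≡ 6 (mod 7).
Since F(a, b, c) ≡ 6 ≠ 0 (mod 7), P does NOT lie on the curve.


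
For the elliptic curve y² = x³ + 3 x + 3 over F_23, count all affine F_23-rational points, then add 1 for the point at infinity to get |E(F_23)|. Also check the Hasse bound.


Affine points = {(0, 7), (0, 16), (3, 4), (3, 19), (9, 0), (13, 10), (13, 13), (14, 11), (14, 12), (18, 1), (18, 22), (20, 6), (20, 17), (21, 9), (21, 14)}; affine count = 15; |E(F_23)| = 16.

Discriminant check: Δ ∝ 4a³ + 27b² = 4·3³ + 27·3² = 4·27 + 27·9 ≡ 6 (mod 23). Nonzero ⇒ E is nonsingular.
For each x ∈ F_23, compute rhs = x³ + 3·x + 3 mod 23, then count y ∈ F_23 with y² ≡ rhs.
  x = 0: rhs = 3, matching y values: 7, 16 (2 points).
  x = 1: rhs = 7, matching y values: none (0 points).
  x = 2: rhs = 17, matching y values: none (0 points).
  x = 3: rhs = 16, matching y values: 4, 19 (2 points).
  x = 4: rhs = 10, matching y values: none (0 points).
  x = 5: rhs = 5, matching y values: none (0 points).
  x = 6: rhs = 7, matching y values: none (0 points).
  x = 7: rhs = 22, matching y values: none (0 points).
  x = 8: rhs = 10, matching y values: none (0 points).
  x = 9: rhs = 0, matching y values: 0 (1 points).
  x = 10: rhs = 21, matching y values: none (0 points).
  x = 11: rhs = 10, matching y values: none (0 points).
  x = 12: rhs = 19, matching y values: none (0 points).
  x = 13: rhs = 8, matching y values: 10, 13 (2 points).
  x = 14: rhs = 6, matching y values: 11, 12 (2 points).
  x = 15: rhs = 19, matching y values: none (0 points).
  x = 16: rhs = 7, matching y values: none (0 points).
  x = 17: rhs = 22, matching y values: none (0 points).
  x = 18: rhs = 1, matching y values: 1, 22 (2 points).
  x = 19: rhs = 19, matching y values: none (0 points).
  x = 20: rhs = 13, matching y values: 6, 17 (2 points).
  x = 21: rhs = 12, matching y values: 9, 14 (2 points).
  x = 22: rhs = 22, matching y values: none (0 points).
Total affine count: 15.
Full point count |E(F_23)| = 15 + 1 = 16.
Hasse bound: |16 − (23+1)| = |-8| = 8 ≤ 2√23 ≈ 9.5917 ✓.


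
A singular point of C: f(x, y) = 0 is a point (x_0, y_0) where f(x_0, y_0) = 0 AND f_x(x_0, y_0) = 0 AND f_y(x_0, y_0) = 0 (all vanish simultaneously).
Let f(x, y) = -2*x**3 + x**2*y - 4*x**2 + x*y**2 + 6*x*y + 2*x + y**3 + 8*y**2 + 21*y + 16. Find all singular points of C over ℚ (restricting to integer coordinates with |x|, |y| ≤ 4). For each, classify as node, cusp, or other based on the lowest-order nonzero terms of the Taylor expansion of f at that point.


Singular points: {(-1, -2)}; classification: cusp.

Compute partial derivatives:
  f_x = -6*x**2 + 2*x*y - 8*x + y**2 + 6*y + 2.
  f_y = x**2 + 2*x*y + 6*x + 3*y**2 + 16*y + 21.
Scan x_0 ∈ {−4, ..., 4}. For each x_0, f_y(x_0, y) is a polynomial in y; find its integer roots y ∈ {−4, ..., 4}, then test f_x and f at those candidates.
  x = -4: f_y(-4, y) = 3*y**2 + 8*y + 13; no integer root y with |y| ≤ 4.
  x = -3: f_y(-3, y) = 3*y**2 + 10*y + 12; no integer root y with |y| ≤ 4.
  x = -2: f_y(-2, y) = 3*y**2 + 12*y + 13; no integer root y with |y| ≤ 4.
  x = -1: f_y(-1, y) = 3*y**2 + 14*y + 16; vanishes at y ∈ {-2}. (-1, -2): f_x = 0, f = 0 — SINGULAR.
  x = 0: f_y(0, y) = 3*y**2 + 16*y + 21; vanishes at y ∈ {-3}. (0, -3): f_x = -7 ≠ 0.
  x = 1: f_y(1, y) = 3*y**2 + 18*y + 28; no integer root y with |y| ≤ 4.
  x = 2: f_y(2, y) = 3*y**2 + 20*y + 37; no integer root y with |y| ≤ 4.
  x = 3: f_y(3, y) = 3*y**2 + 22*y + 48; no integer root y with |y| ≤ 4.
  x = 4: f_y(4, y) = 3*y**2 + 24*y + 61; no integer root y with |y| ≤ 4.
Only singular point on the grid: (-1, -2).
Classify: substitute x = -1 + u, y = -2 + v and expand: f = -2*u**3 + u**2*v + u*v**2 + v**3 + v**2.
No constant or linear terms (consistent with a singular point). Quadratic part: v**2. Cubic part: -2*u**3 + u**2*v + u*v**2 + v**3.
The quadratic part v**2 is a perfect square, so there is a single (double) tangent line v = 0, i.e. y = -2. Restricting the cubic part to that line (v = 0) leaves -2*u**3 ≠ 0, so f is not divisible by v and the branch is v² ≈ 2*u**3 to lowest order — this is a cusp.
Classification: cusp.
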